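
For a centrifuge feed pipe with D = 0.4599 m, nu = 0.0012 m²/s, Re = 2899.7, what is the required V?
Formula: Re = \frac{V D}{\nu}
Substituting knowns: 2899.7 = V·0.4599/0.0012
Solving for V: V = 2899.7·0.0012/0.4599 = 7.566 m/s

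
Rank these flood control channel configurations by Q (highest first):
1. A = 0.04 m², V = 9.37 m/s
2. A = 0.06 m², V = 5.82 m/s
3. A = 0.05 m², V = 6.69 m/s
Case 1: Q = 374.8 L/s
Case 2: Q = 349.2 L/s
Case 3: Q = 334.5 L/s
Ranking (highest first): 1, 2, 3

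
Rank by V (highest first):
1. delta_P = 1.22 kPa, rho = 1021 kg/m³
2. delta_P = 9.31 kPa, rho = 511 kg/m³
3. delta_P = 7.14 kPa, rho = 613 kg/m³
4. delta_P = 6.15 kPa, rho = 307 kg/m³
Case 1: V = 1.546 m/s
Case 2: V = 6.036 m/s
Case 3: V = 4.827 m/s
Case 4: V = 6.33 m/s
Ranking (highest first): 4, 2, 3, 1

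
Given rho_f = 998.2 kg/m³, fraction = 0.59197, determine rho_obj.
Formula: f_{sub} = \frac{\rho_{obj}}{\rho_f}
Substituting knowns: 0.59197 = rho_obj/998.2
Solving for rho_obj: rho_obj = 0.59197·998.2 = 590.9 kg/m³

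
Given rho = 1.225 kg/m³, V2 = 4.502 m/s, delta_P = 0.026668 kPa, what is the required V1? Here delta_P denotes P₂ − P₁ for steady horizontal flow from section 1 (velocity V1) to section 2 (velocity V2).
Formula: \Delta P = \frac{1}{2} \rho (V_1^2 - V_2^2)
Substituting knowns: 0.026668 = 0.5·1.225·(V1² − 4.502²)/1000
Solving for V1: V1 = √(4.502² + 2·(0.026668·1000)/1.225) = 7.988 m/s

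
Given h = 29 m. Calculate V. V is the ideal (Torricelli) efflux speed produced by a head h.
Formula: V = \sqrt{2 g h}
V = √(2·9.81·29) = 23.85 m/s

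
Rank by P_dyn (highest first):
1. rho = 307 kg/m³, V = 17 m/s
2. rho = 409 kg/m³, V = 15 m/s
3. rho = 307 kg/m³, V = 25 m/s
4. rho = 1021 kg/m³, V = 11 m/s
Case 1: P_dyn = 44.36 kPa
Case 2: P_dyn = 46.01 kPa
Case 3: P_dyn = 95.94 kPa
Case 4: P_dyn = 61.77 kPa
Ranking (highest first): 3, 4, 2, 1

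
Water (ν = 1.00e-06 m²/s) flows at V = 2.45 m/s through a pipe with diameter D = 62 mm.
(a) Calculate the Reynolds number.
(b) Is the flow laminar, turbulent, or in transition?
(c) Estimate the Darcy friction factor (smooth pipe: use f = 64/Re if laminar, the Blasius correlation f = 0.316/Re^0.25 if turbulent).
(a) Re = V·D/ν = 2.45·0.062/1.00e-06 = 151900
(b) Flow regime: turbulent (Re > 4000)
(c) Friction factor: f = 0.316/Re^0.25 = 0.316/151900^0.25 = 0.01601 (Blasius is strictly valid for Re ≲ 1e5; used here as the smooth-pipe estimate the problem specifies)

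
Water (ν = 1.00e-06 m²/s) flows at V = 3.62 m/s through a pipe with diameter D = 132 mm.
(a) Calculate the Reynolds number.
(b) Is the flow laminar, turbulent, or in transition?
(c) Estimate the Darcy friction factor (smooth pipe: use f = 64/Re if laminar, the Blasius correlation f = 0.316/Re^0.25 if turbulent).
(a) Re = V·D/ν = 3.62·0.132/1.00e-06 = 477840
(b) Flow regime: turbulent (Re > 4000)
(c) Friction factor: f = 0.316/Re^0.25 = 0.316/477840^0.25 = 0.01202 (Blasius is strictly valid for Re ≲ 1e5; used here as the smooth-pipe estimate the problem specifies)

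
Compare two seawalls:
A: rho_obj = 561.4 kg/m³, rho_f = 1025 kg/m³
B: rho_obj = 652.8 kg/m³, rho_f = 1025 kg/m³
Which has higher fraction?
fraction(A) = 0.5477, fraction(B) = 0.6369. Answer: B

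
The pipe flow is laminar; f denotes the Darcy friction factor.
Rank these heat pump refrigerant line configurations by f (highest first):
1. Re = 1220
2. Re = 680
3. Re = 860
Case 1: f = 0.05246
Case 2: f = 0.09412
Case 3: f = 0.07442
Ranking (highest first): 2, 3, 1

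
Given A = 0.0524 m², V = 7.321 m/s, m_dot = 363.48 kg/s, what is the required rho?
Formula: \dot{m} = \rho A V
Substituting knowns: 363.48 = rho·0.0524·7.321
Solving for rho: rho = 363.48/(0.0524·7.321) = 947.5 kg/m³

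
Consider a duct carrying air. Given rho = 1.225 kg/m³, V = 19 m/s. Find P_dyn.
Formula: P_{dyn} = \frac{1}{2} \rho V^2
P_dyn = 0.5·1.225·19²/1000 = 0.2211 kPa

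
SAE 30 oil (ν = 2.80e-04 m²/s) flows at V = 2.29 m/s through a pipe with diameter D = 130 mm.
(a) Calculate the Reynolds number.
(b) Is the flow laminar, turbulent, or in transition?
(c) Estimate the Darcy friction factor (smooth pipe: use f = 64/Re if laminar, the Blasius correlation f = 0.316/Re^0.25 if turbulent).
(a) Re = V·D/ν = 2.29·0.13/2.80e-04 = 1063.2
(b) Flow regime: laminar (Re < 2300)
(c) Friction factor: f = 64/Re = 64/1063.2 = 0.0602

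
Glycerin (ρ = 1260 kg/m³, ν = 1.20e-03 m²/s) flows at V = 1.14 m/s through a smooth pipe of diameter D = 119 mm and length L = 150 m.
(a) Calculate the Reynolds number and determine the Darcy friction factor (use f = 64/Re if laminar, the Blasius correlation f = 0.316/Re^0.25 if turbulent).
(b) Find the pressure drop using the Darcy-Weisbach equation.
(a) Re = V·D/ν = 1.14·0.119/1.20e-03 = 113.05 → laminar (Re < 2300); f = 64/Re = 64/113.05 = 0.56612
(b) Darcy-Weisbach: ΔP = f·(L/D)·½ρV²/1000 = 0.56612·(150/0.119)·½·1260·1.14²/1000 = 584.3 kPa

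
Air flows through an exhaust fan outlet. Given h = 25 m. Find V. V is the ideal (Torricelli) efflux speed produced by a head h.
Formula: V = \sqrt{2 g h}
V = √(2·9.81·25) = 22.15 m/s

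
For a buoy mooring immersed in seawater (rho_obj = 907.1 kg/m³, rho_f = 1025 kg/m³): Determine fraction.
Formula: f_{sub} = \frac{\rho_{obj}}{\rho_f}
fraction = 907.1/1025 = 0.885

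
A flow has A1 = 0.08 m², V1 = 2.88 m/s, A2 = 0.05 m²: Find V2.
Formula: V_2 = \frac{A_1 V_1}{A_2}
V2 = 0.08·2.88/0.05 = 4.608 m/s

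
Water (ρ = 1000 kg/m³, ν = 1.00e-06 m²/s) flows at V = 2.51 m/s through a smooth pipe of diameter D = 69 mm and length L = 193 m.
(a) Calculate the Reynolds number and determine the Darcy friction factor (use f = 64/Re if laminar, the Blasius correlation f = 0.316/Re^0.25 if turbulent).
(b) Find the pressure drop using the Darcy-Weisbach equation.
(a) Re = V·D/ν = 2.51·0.069/1.00e-06 = 173190 → turbulent (Re > 4000); f = 0.316/Re^0.25 = 0.316/173190^0.25 = 0.01549 (Blasius is strictly valid for Re ≲ 1e5; used here as the smooth-pipe estimate the problem specifies)
(b) Darcy-Weisbach: ΔP = f·(L/D)·½ρV²/1000 = 0.01549·(193/0.069)·½·1000·2.51²/1000 = 136.5 kPa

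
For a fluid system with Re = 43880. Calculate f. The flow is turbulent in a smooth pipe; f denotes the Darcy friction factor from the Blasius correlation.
Formula: f = \frac{0.316}{Re^{0.25}}
f = 0.316/43880^0.25 = 0.02183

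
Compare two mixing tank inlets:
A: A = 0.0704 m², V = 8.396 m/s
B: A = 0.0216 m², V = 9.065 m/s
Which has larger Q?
Q(A) = 591.1 L/s, Q(B) = 195.8 L/s. Answer: A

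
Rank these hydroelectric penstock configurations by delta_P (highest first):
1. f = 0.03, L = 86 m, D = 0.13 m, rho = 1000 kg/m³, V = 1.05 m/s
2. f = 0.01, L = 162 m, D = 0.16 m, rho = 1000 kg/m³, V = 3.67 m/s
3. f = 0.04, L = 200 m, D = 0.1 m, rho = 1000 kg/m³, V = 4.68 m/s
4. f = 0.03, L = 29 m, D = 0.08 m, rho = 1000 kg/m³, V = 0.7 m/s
Case 1: delta_P = 10.94 kPa
Case 2: delta_P = 68.19 kPa
Case 3: delta_P = 876.1 kPa
Case 4: delta_P = 2.664 kPa
Ranking (highest first): 3, 2, 1, 4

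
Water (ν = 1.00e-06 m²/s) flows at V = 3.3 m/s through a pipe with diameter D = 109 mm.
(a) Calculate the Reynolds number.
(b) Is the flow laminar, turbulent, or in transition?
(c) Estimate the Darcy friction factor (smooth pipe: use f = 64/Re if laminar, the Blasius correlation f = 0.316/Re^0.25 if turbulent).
(a) Re = V·D/ν = 3.3·0.109/1.00e-06 = 359700
(b) Flow regime: turbulent (Re > 4000)
(c) Friction factor: f = 0.316/Re^0.25 = 0.316/359700^0.25 = 0.0129 (Blasius is strictly valid for Re ≲ 1e5; used here as the smooth-pipe estimate the problem specifies)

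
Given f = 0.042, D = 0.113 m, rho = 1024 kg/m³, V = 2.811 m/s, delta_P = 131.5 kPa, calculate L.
Formula: \Delta P = f \frac{L}{D} \frac{\rho V^2}{2}
Substituting knowns: 131.5 = 0.042·(L/0.113)·0.5·1024·2.811²/1000
Solving for L: L = (131.5·1000)·0.113/(0.042·0.5·1024·2.811²) = 87.45 m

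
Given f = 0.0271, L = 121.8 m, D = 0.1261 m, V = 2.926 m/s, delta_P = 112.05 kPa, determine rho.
Formula: \Delta P = f \frac{L}{D} \frac{\rho V^2}{2}
Substituting knowns: 112.05 = 0.0271·(121.8/0.1261)·0.5·rho·2.926²/1000
Solving for rho: rho = (112.05·1000)/(0.0271·(121.8/0.1261)·0.5·2.926²) = 1000 kg/m³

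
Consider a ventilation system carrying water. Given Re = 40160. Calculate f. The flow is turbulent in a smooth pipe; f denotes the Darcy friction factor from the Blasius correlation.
Formula: f = \frac{0.316}{Re^{0.25}}
f = 0.316/40160^0.25 = 0.02232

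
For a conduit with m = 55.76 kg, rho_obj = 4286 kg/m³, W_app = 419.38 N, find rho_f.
Formula: W_{app} = mg\left(1 - \frac{\rho_f}{\rho_{obj}}\right)
Substituting knowns: 419.38 = 55.76·9.81·(1 − rho_f/4286)
Solving for rho_f: rho_f = 4286·(1 − 419.38/(55.76·9.81)) = 1000 kg/m³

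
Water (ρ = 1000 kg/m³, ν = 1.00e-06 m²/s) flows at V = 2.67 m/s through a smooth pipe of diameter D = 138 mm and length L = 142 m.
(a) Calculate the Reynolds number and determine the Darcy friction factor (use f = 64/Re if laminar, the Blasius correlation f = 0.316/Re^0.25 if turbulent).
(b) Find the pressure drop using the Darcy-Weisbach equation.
(a) Re = V·D/ν = 2.67·0.138/1.00e-06 = 368460 → turbulent (Re > 4000); f = 0.316/Re^0.25 = 0.316/368460^0.25 = 0.012826 (Blasius is strictly valid for Re ≲ 1e5; used here as the smooth-pipe estimate the problem specifies)
(b) Darcy-Weisbach: ΔP = f·(L/D)·½ρV²/1000 = 0.012826·(142/0.138)·½·1000·2.67²/1000 = 47.04 kPa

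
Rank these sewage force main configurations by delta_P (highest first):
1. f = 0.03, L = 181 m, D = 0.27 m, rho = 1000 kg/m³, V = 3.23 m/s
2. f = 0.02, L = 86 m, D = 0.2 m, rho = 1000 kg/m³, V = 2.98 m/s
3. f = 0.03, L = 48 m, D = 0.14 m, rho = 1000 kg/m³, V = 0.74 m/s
Case 1: delta_P = 104.9 kPa
Case 2: delta_P = 38.19 kPa
Case 3: delta_P = 2.816 kPa
Ranking (highest first): 1, 2, 3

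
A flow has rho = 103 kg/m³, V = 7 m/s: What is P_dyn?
Formula: P_{dyn} = \frac{1}{2} \rho V^2
P_dyn = 0.5·103·7²/1000 = 2.523 kPa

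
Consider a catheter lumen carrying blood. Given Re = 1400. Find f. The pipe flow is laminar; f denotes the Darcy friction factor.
Formula: f = \frac{64}{Re}
f = 64/1400 = 0.04571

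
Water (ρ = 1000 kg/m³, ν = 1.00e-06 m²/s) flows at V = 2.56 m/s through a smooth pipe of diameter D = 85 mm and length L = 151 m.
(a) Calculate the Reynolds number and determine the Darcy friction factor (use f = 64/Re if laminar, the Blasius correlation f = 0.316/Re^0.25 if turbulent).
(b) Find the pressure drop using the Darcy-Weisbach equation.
(a) Re = V·D/ν = 2.56·0.085/1.00e-06 = 217600 → turbulent (Re > 4000); f = 0.316/Re^0.25 = 0.316/217600^0.25 = 0.014631 (Blasius is strictly valid for Re ≲ 1e5; used here as the smooth-pipe estimate the problem specifies)
(b) Darcy-Weisbach: ΔP = f·(L/D)·½ρV²/1000 = 0.014631·(151/0.085)·½·1000·2.56²/1000 = 85.17 kPa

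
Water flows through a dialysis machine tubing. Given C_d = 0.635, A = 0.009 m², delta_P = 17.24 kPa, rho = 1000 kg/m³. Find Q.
Formula: Q = C_d A \sqrt{\frac{2 \Delta P}{\rho}}
Q = 0.635·0.009·√(2·(17.24·1000)/1000)·1000 = 33.56 L/s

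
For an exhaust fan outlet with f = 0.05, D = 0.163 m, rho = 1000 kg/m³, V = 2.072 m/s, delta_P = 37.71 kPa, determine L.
Formula: \Delta P = f \frac{L}{D} \frac{\rho V^2}{2}
Substituting knowns: 37.71 = 0.05·(L/0.163)·0.5·1000·2.072²/1000
Solving for L: L = (37.71·1000)·0.163/(0.05·0.5·1000·2.072²) = 57.27 m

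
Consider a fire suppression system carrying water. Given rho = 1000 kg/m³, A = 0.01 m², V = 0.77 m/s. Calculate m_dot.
Formula: \dot{m} = \rho A V
m_dot = 1000·0.01·0.77 = 7.7 kg/s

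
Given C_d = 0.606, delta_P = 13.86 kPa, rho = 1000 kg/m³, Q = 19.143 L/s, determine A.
Formula: Q = C_d A \sqrt{\frac{2 \Delta P}{\rho}}
Substituting knowns: 19.143 = 0.606·A·√(2·(13.86·1000)/1000)·1000
Solving for A: A = (19.143/1000)/(0.606·√(2·(13.86·1000)/1000)) = 0.006 m²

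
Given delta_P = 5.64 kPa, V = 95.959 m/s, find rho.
Formula: V = \sqrt{\frac{2 \Delta P}{\rho}}
Substituting knowns: 95.959 = √(2·(5.64·1000)/rho)
Solving for rho: rho = 2·(5.64·1000)/95.959² = 1.225 kg/m³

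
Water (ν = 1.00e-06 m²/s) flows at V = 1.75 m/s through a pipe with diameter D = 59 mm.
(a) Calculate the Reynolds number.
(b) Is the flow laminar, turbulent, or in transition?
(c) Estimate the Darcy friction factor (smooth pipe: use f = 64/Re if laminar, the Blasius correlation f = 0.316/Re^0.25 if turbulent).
(a) Re = V·D/ν = 1.75·0.059/1.00e-06 = 103250
(b) Flow regime: turbulent (Re > 4000)
(c) Friction factor: f = 0.316/Re^0.25 = 0.316/103250^0.25 = 0.01763 (Blasius is strictly valid for Re ≲ 1e5; used here as the smooth-pipe estimate the problem specifies)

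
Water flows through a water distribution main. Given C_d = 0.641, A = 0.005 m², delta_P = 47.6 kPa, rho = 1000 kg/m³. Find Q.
Formula: Q = C_d A \sqrt{\frac{2 \Delta P}{\rho}}
Q = 0.641·0.005·√(2·(47.6·1000)/1000)·1000 = 31.27 L/s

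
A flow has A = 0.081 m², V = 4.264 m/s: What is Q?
Formula: Q = A V
Q = 0.081·4.264·1000 = 345.4 L/s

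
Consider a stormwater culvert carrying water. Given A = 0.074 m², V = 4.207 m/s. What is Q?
Formula: Q = A V
Q = 0.074·4.207·1000 = 311.3 L/s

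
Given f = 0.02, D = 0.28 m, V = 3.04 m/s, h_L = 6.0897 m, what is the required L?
Formula: h_L = f \frac{L}{D} \frac{V^2}{2g}
Substituting knowns: 6.0897 = 0.02·(L/0.28)·3.04²/(2·9.81)
Solving for L: L = 6.0897·2·9.81·0.28/(0.02·3.04²) = 181 m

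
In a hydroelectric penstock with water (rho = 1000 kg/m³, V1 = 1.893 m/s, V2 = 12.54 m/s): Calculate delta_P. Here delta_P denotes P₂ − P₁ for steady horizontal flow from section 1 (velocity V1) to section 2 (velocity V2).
Formula: \Delta P = \frac{1}{2} \rho (V_1^2 - V_2^2)
delta_P = 0.5·1000·(1.893² − 12.54²)/1000 = -76.83 kPa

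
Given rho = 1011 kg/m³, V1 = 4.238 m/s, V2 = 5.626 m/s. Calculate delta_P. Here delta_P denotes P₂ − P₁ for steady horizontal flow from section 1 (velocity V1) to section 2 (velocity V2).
Formula: \Delta P = \frac{1}{2} \rho (V_1^2 - V_2^2)
delta_P = 0.5·1011·(4.238² − 5.626²)/1000 = -6.921 kPa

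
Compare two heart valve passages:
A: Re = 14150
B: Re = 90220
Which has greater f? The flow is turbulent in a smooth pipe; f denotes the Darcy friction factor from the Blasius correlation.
f(A) = 0.02897, f(B) = 0.01823. Answer: A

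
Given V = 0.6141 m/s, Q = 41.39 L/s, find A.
Formula: Q = A V
Substituting knowns: 41.39 = A·0.6141·1000
Solving for A: A = (41.39/1000)/0.6141 = 0.0674 m²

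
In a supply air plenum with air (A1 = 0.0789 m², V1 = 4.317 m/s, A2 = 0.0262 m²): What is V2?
Formula: V_2 = \frac{A_1 V_1}{A_2}
V2 = 0.0789·4.317/0.0262 = 13 m/s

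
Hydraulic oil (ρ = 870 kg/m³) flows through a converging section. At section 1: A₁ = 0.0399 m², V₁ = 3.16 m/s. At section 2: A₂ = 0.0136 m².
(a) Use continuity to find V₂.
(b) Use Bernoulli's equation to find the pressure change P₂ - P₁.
(a) Continuity: A₁V₁=A₂V₂ -> V₂=A₁V₁/A₂=0.0399*3.16/0.0136=9.27 m/s
(b) Bernoulli: P₂-P₁=0.5*rho*(V₁^2-V₂^2)/1000=0.5*870*(3.16^2-9.27^2)/1000=-33.04 kPa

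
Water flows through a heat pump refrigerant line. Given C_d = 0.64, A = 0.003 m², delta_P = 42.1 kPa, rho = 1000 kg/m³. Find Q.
Formula: Q = C_d A \sqrt{\frac{2 \Delta P}{\rho}}
Q = 0.64·0.003·√(2·(42.1·1000)/1000)·1000 = 17.62 L/s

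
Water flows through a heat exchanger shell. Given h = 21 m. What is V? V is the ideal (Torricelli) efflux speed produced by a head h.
Formula: V = \sqrt{2 g h}
V = √(2·9.81·21) = 20.3 m/s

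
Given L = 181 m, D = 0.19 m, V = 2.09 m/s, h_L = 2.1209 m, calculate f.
Formula: h_L = f \frac{L}{D} \frac{V^2}{2g}
Substituting knowns: 2.1209 = f·(181/0.19)·2.09²/(2·9.81)
Solving for f: f = 2.1209·2·9.81/((181/0.19)·2.09²) = 0.01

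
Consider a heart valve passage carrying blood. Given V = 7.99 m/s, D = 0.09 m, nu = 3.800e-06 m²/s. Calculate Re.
Formula: Re = \frac{V D}{\nu}
Re = 7.99·0.09/3.800e-06 = 189237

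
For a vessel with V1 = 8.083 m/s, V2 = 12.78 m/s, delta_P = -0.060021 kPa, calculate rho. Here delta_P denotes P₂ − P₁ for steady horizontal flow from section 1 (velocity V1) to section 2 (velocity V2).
Formula: \Delta P = \frac{1}{2} \rho (V_1^2 - V_2^2)
Substituting knowns: -0.060021 = 0.5·rho·(8.083² − 12.78²)/1000
Solving for rho: rho = 2·(-0.060021·1000)/(8.083² − 12.78²) = 1.225 kg/m³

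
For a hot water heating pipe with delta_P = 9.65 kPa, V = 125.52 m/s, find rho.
Formula: V = \sqrt{\frac{2 \Delta P}{\rho}}
Substituting knowns: 125.52 = √(2·(9.65·1000)/rho)
Solving for rho: rho = 2·(9.65·1000)/125.52² = 1.225 kg/m³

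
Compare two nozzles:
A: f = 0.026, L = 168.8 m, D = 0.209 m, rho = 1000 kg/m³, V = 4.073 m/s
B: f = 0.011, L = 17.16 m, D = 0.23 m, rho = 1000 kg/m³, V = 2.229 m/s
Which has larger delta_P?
delta_P(A) = 174.2 kPa, delta_P(B) = 2.039 kPa. Answer: A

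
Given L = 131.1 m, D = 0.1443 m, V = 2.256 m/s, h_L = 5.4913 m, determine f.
Formula: h_L = f \frac{L}{D} \frac{V^2}{2g}
Substituting knowns: 5.4913 = f·(131.1/0.1443)·2.256²/(2·9.81)
Solving for f: f = 5.4913·2·9.81/((131.1/0.1443)·2.256²) = 0.0233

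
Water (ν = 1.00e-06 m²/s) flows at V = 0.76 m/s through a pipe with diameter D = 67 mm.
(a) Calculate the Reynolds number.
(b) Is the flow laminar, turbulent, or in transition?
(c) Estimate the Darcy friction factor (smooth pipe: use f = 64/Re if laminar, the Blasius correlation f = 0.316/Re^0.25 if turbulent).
(a) Re = V·D/ν = 0.76·0.067/1.00e-06 = 50920
(b) Flow regime: turbulent (Re > 4000)
(c) Friction factor: f = 0.316/Re^0.25 = 0.316/50920^0.25 = 0.02104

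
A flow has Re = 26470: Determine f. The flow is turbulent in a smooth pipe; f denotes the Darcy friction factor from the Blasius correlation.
Formula: f = \frac{0.316}{Re^{0.25}}
f = 0.316/26470^0.25 = 0.02477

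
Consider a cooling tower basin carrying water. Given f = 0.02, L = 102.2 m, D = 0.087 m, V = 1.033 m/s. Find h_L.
Formula: h_L = f \frac{L}{D} \frac{V^2}{2g}
h_L = 0.02·(102.2/0.087)·1.033²/(2·9.81) = 1.278 m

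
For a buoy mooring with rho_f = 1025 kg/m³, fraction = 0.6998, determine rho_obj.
Formula: f_{sub} = \frac{\rho_{obj}}{\rho_f}
Substituting knowns: 0.6998 = rho_obj/1025
Solving for rho_obj: rho_obj = 0.6998·1025 = 717.3 kg/m³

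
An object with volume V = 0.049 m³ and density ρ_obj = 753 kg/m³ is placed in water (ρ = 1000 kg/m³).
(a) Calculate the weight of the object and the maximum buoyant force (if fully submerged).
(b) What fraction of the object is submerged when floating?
(a) W=rho_obj*g*V=753*9.81*0.049=362.0 N; F_B(max)=rho*g*V=1000*9.81*0.049=480.7 N
(b) Floating fraction=rho_obj/rho=753/1000=0.753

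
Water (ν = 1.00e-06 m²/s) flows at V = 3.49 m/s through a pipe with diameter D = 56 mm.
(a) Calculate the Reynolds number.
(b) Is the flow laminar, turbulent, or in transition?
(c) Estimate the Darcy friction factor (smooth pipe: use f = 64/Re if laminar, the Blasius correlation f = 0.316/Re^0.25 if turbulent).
(a) Re = V·D/ν = 3.49·0.056/1.00e-06 = 195440
(b) Flow regime: turbulent (Re > 4000)
(c) Friction factor: f = 0.316/Re^0.25 = 0.316/195440^0.25 = 0.01503 (Blasius is strictly valid for Re ≲ 1e5; used here as the smooth-pipe estimate the problem specifies)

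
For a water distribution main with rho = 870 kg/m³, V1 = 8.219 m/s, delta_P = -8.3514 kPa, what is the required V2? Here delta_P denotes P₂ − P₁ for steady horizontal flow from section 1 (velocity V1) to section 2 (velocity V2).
Formula: \Delta P = \frac{1}{2} \rho (V_1^2 - V_2^2)
Substituting knowns: -8.3514 = 0.5·870·(8.219² − V2²)/1000
Solving for V2: V2 = √(8.219² − 2·(-8.3514·1000)/870) = 9.314 m/s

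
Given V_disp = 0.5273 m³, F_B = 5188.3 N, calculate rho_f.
Formula: F_B = \rho_f g V_{disp}
Substituting knowns: 5188.3 = rho_f·9.81·0.5273
Solving for rho_f: rho_f = 5188.3/(9.81·0.5273) = 1003 kg/m³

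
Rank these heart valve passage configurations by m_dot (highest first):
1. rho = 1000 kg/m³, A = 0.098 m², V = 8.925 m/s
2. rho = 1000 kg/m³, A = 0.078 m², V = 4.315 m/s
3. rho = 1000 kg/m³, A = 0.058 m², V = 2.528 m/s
Case 1: m_dot = 874.7 kg/s
Case 2: m_dot = 336.6 kg/s
Case 3: m_dot = 146.6 kg/s
Ranking (highest first): 1, 2, 3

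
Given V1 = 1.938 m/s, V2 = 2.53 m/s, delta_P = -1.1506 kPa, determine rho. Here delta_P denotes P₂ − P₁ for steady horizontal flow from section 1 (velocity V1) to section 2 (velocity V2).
Formula: \Delta P = \frac{1}{2} \rho (V_1^2 - V_2^2)
Substituting knowns: -1.1506 = 0.5·rho·(1.938² − 2.53²)/1000
Solving for rho: rho = 2·(-1.1506·1000)/(1.938² − 2.53²) = 870 kg/m³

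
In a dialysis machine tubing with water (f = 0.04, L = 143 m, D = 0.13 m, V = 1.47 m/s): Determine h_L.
Formula: h_L = f \frac{L}{D} \frac{V^2}{2g}
h_L = 0.04·(143/0.13)·1.47²/(2·9.81) = 4.846 m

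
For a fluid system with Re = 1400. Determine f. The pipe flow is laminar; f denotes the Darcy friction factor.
Formula: f = \frac{64}{Re}
f = 64/1400 = 0.04571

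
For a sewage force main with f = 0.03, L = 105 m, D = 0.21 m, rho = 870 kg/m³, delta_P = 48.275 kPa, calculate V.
Formula: \Delta P = f \frac{L}{D} \frac{\rho V^2}{2}
Substituting knowns: 48.275 = 0.03·(105/0.21)·0.5·870·V²/1000
Solving for V: V = √((48.275·1000)/(0.03·(105/0.21)·0.5·870)) = 2.72 m/s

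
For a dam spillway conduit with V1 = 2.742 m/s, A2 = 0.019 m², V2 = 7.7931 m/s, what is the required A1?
Formula: V_2 = \frac{A_1 V_1}{A_2}
Substituting knowns: 7.7931 = A1·2.742/0.019
Solving for A1: A1 = 7.7931·0.019/2.742 = 0.054 m²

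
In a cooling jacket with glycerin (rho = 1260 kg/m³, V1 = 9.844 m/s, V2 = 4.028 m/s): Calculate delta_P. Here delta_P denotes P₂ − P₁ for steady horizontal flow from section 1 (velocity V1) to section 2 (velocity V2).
Formula: \Delta P = \frac{1}{2} \rho (V_1^2 - V_2^2)
delta_P = 0.5·1260·(9.844² − 4.028²)/1000 = 50.83 kPa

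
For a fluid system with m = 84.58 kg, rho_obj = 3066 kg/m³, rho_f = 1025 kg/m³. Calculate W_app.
Formula: W_{app} = mg\left(1 - \frac{\rho_f}{\rho_{obj}}\right)
W_app = 84.58·9.81·(1 − 1025/3066) = 552.3 N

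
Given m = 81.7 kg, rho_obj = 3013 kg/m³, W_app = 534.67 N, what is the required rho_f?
Formula: W_{app} = mg\left(1 - \frac{\rho_f}{\rho_{obj}}\right)
Substituting knowns: 534.67 = 81.7·9.81·(1 − rho_f/3013)
Solving for rho_f: rho_f = 3013·(1 − 534.67/(81.7·9.81)) = 1003 kg/m³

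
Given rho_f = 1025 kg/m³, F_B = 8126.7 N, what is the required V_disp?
Formula: F_B = \rho_f g V_{disp}
Substituting knowns: 8126.7 = 1025·9.81·V_disp
Solving for V_disp: V_disp = 8126.7/(1025·9.81) = 0.8082 m³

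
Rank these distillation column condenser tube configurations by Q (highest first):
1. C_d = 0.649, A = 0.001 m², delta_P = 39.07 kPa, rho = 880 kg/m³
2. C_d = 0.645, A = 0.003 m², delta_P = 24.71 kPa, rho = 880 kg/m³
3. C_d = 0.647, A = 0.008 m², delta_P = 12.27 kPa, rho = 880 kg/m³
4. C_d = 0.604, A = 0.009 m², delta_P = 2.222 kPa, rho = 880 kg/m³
Case 1: Q = 6.116 L/s
Case 2: Q = 14.5 L/s
Case 3: Q = 27.33 L/s
Case 4: Q = 12.22 L/s
Ranking (highest first): 3, 2, 4, 1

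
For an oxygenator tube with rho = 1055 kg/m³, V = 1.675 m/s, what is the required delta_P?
Formula: V = \sqrt{\frac{2 \Delta P}{\rho}}
Substituting knowns: 1.675 = √(2·(delta_P·1000)/1055)
Solving for delta_P: delta_P = 1.675²·1055/2/1000 = 1.48 kPa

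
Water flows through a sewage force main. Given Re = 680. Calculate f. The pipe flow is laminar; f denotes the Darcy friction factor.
Formula: f = \frac{64}{Re}
f = 64/680 = 0.09412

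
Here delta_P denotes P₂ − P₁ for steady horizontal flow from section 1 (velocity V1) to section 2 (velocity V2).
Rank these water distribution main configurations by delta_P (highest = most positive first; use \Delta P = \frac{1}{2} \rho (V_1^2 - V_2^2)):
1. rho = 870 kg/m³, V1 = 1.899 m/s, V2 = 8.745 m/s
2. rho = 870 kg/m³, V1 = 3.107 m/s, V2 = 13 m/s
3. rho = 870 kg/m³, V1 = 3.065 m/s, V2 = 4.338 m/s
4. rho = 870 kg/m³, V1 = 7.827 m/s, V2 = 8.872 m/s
Case 1: delta_P = -31.7 kPa
Case 2: delta_P = -69.32 kPa
Case 3: delta_P = -4.099 kPa
Case 4: delta_P = -7.591 kPa
Ranking (highest first): 3, 4, 1, 2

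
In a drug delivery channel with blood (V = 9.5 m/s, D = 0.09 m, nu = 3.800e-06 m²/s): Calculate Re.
Formula: Re = \frac{V D}{\nu}
Re = 9.5·0.09/3.800e-06 = 225000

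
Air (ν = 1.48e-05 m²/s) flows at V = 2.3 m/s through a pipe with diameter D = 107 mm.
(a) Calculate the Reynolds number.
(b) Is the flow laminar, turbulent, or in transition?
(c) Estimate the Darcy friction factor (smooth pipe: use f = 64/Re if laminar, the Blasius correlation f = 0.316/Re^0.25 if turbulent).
(a) Re = V·D/ν = 2.3·0.107/1.48e-05 = 16628
(b) Flow regime: turbulent (Re > 4000)
(c) Friction factor: f = 0.316/Re^0.25 = 0.316/16628^0.25 = 0.02783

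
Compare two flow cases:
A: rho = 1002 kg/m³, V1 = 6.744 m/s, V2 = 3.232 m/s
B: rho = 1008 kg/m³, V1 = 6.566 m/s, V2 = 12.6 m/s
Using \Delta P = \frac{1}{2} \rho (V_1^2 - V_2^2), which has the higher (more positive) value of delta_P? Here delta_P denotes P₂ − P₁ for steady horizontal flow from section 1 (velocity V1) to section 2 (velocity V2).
delta_P(A) = 17.55 kPa, delta_P(B) = -58.29 kPa. Answer: A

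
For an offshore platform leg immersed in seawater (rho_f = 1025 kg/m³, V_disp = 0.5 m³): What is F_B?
Formula: F_B = \rho_f g V_{disp}
F_B = 1025·9.81·0.5 = 5028 N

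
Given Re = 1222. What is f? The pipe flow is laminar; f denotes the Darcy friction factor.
Formula: f = \frac{64}{Re}
f = 64/1222 = 0.05237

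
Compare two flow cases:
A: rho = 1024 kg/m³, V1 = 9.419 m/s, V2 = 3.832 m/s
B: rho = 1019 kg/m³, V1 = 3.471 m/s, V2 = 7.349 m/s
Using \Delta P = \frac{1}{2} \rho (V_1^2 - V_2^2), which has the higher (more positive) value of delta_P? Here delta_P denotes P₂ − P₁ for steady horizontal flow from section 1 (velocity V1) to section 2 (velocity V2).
delta_P(A) = 37.91 kPa, delta_P(B) = -21.38 kPa. Answer: A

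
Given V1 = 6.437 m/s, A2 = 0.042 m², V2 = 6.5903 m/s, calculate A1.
Formula: V_2 = \frac{A_1 V_1}{A_2}
Substituting knowns: 6.5903 = A1·6.437/0.042
Solving for A1: A1 = 6.5903·0.042/6.437 = 0.043 m²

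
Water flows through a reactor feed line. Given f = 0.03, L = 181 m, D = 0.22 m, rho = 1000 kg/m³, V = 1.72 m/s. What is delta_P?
Formula: \Delta P = f \frac{L}{D} \frac{\rho V^2}{2}
delta_P = 0.03·(181/0.22)·0.5·1000·1.72²/1000 = 36.51 kPa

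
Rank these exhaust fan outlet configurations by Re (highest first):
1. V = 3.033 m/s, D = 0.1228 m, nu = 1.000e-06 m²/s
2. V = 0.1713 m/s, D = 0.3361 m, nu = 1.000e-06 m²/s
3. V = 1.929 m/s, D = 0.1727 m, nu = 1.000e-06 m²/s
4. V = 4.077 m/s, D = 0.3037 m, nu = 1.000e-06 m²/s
Case 1: Re = 372452
Case 2: Re = 57574
Case 3: Re = 333138
Case 4: Re = 1.238e+06
Ranking (highest first): 4, 1, 3, 2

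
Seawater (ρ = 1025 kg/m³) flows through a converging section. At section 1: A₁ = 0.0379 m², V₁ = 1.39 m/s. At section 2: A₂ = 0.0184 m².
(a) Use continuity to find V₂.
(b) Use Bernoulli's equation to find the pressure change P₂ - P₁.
(a) Continuity: A₁V₁=A₂V₂ -> V₂=A₁V₁/A₂=0.0379*1.39/0.0184=2.86 m/s
(b) Bernoulli: P₂-P₁=0.5*rho*(V₁^2-V₂^2)/1000=0.5*1025*(1.39^2-2.86^2)/1000=-3.202 kPa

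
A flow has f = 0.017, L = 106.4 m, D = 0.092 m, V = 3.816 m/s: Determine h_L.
Formula: h_L = f \frac{L}{D} \frac{V^2}{2g}
h_L = 0.017·(106.4/0.092)·3.816²/(2·9.81) = 14.59 m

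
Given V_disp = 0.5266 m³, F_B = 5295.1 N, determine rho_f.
Formula: F_B = \rho_f g V_{disp}
Substituting knowns: 5295.1 = rho_f·9.81·0.5266
Solving for rho_f: rho_f = 5295.1/(9.81·0.5266) = 1025 kg/m³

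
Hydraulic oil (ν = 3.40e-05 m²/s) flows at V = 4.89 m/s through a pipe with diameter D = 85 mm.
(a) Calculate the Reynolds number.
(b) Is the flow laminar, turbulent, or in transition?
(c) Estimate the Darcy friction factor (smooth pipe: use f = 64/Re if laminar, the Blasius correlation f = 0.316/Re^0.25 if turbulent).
(a) Re = V·D/ν = 4.89·0.085/3.40e-05 = 12225
(b) Flow regime: turbulent (Re > 4000)
(c) Friction factor: f = 0.316/Re^0.25 = 0.316/12225^0.25 = 0.03005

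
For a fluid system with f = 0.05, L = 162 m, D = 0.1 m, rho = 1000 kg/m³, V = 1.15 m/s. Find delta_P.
Formula: \Delta P = f \frac{L}{D} \frac{\rho V^2}{2}
delta_P = 0.05·(162/0.1)·0.5·1000·1.15²/1000 = 53.56 kPa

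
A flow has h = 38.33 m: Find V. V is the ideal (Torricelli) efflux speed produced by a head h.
Formula: V = \sqrt{2 g h}
V = √(2·9.81·38.33) = 27.42 m/s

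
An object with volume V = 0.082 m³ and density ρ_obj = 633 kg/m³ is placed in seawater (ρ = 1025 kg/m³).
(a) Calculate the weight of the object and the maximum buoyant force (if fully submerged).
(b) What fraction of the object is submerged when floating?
(a) W=rho_obj*g*V=633*9.81*0.082=509.2 N; F_B(max)=rho*g*V=1025*9.81*0.082=824.5 N
(b) Floating fraction=rho_obj/rho=633/1025=0.618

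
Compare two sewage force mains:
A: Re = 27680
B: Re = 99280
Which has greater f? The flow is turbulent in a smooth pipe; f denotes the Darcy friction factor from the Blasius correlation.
f(A) = 0.0245, f(B) = 0.0178. Answer: A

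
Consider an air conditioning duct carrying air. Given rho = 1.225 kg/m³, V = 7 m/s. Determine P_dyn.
Formula: P_{dyn} = \frac{1}{2} \rho V^2
P_dyn = 0.5·1.225·7²/1000 = 0.03001 kPa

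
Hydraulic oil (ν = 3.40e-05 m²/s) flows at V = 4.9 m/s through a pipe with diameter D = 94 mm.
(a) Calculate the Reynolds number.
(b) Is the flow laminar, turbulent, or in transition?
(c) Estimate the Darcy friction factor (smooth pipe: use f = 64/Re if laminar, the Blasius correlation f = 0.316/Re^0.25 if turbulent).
(a) Re = V·D/ν = 4.9·0.094/3.40e-05 = 13547
(b) Flow regime: turbulent (Re > 4000)
(c) Friction factor: f = 0.316/Re^0.25 = 0.316/13547^0.25 = 0.02929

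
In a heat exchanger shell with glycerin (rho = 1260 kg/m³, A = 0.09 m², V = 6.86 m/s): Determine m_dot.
Formula: \dot{m} = \rho A V
m_dot = 1260·0.09·6.86 = 777.9 kg/s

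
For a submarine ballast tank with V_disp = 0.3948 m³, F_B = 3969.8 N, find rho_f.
Formula: F_B = \rho_f g V_{disp}
Substituting knowns: 3969.8 = rho_f·9.81·0.3948
Solving for rho_f: rho_f = 3969.8/(9.81·0.3948) = 1025 kg/m³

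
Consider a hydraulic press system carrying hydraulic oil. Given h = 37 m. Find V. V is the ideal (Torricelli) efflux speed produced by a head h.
Formula: V = \sqrt{2 g h}
V = √(2·9.81·37) = 26.94 m/s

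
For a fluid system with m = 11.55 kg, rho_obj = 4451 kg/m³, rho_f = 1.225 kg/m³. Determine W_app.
Formula: W_{app} = mg\left(1 - \frac{\rho_f}{\rho_{obj}}\right)
W_app = 11.55·9.81·(1 − 1.225/4451) = 113.3 N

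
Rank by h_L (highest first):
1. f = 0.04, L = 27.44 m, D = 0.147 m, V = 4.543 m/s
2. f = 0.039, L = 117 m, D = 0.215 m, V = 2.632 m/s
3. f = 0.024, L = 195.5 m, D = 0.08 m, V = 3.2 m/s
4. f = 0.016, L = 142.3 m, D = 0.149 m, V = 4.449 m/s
Case 1: h_L = 7.854 m
Case 2: h_L = 7.494 m
Case 3: h_L = 30.61 m
Case 4: h_L = 15.42 m
Ranking (highest first): 3, 4, 1, 2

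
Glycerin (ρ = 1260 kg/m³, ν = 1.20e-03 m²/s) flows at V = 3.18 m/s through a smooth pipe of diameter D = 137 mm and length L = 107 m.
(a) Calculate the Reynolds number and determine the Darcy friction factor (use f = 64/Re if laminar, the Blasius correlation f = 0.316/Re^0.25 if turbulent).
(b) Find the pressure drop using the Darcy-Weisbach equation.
(a) Re = V·D/ν = 3.18·0.137/1.20e-03 = 363.05 → laminar (Re < 2300); f = 64/Re = 64/363.05 = 0.17628
(b) Darcy-Weisbach: ΔP = f·(L/D)·½ρV²/1000 = 0.17628·(107/0.137)·½·1260·3.18²/1000 = 877.1 kPa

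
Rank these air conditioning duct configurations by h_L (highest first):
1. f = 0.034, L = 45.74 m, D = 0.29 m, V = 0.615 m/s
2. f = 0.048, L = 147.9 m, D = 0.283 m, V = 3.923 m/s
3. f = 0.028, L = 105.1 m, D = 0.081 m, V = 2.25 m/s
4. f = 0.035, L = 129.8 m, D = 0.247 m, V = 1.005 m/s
Case 1: h_L = 0.1034 m
Case 2: h_L = 19.68 m
Case 3: h_L = 9.374 m
Case 4: h_L = 0.9468 m
Ranking (highest first): 2, 3, 4, 1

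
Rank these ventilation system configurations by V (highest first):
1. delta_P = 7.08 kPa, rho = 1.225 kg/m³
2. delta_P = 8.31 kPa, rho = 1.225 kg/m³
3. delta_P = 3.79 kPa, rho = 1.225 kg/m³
Case 1: V = 107.5 m/s
Case 2: V = 116.5 m/s
Case 3: V = 78.66 m/s
Ranking (highest first): 2, 1, 3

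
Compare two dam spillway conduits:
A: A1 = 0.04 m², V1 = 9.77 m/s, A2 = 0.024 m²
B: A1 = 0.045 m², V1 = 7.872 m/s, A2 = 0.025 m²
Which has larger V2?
V2(A) = 16.28 m/s, V2(B) = 14.17 m/s. Answer: A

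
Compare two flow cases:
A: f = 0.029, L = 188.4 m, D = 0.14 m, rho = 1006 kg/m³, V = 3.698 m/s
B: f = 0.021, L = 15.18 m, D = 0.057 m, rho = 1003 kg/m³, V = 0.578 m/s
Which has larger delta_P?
delta_P(A) = 268.4 kPa, delta_P(B) = 0.937 kPa. Answer: A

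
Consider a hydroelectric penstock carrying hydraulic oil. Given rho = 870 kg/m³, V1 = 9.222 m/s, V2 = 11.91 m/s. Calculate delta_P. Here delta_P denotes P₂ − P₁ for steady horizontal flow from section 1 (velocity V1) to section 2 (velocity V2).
Formula: \Delta P = \frac{1}{2} \rho (V_1^2 - V_2^2)
delta_P = 0.5·870·(9.222² − 11.91²)/1000 = -24.71 kPa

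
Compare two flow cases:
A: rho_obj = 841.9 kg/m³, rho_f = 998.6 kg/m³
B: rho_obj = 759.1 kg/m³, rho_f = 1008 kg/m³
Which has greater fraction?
fraction(A) = 0.8431, fraction(B) = 0.7531. Answer: A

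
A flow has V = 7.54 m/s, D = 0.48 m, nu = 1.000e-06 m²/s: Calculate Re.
Formula: Re = \frac{V D}{\nu}
Re = 7.54·0.48/1.000e-06 = 3.619e+06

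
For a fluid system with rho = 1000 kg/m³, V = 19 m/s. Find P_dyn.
Formula: P_{dyn} = \frac{1}{2} \rho V^2
P_dyn = 0.5·1000·19²/1000 = 180.5 kPa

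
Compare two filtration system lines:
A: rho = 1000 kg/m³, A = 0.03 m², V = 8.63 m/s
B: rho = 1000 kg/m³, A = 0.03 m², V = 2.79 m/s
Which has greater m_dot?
m_dot(A) = 258.9 kg/s, m_dot(B) = 83.7 kg/s. Answer: A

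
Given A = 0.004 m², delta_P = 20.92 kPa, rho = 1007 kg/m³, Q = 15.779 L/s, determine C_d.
Formula: Q = C_d A \sqrt{\frac{2 \Delta P}{\rho}}
Substituting knowns: 15.779 = C_d·0.004·√(2·(20.92·1000)/1007)·1000
Solving for C_d: C_d = (15.779/1000)/(0.004·√(2·(20.92·1000)/1007)) = 0.612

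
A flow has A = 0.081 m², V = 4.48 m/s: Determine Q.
Formula: Q = A V
Q = 0.081·4.48·1000 = 362.9 L/s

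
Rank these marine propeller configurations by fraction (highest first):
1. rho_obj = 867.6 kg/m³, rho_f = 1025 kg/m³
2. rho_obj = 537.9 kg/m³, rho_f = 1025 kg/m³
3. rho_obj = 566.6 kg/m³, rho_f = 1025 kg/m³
Case 1: fraction = 0.8464
Case 2: fraction = 0.5248
Case 3: fraction = 0.5528
Ranking (highest first): 1, 3, 2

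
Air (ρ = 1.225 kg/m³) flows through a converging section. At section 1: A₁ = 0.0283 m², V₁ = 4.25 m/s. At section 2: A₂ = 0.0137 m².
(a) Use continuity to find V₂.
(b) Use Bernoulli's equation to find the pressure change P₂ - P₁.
(a) Continuity: A₁V₁=A₂V₂ -> V₂=A₁V₁/A₂=0.0283*4.25/0.0137=8.78 m/s
(b) Bernoulli: P₂-P₁=0.5*rho*(V₁^2-V₂^2)/1000=0.5*1.225*(4.25^2-8.78^2)/1000=-0.03615 kPa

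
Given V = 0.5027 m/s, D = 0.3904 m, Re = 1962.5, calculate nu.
Formula: Re = \frac{V D}{\nu}
Substituting knowns: 1962.5 = 0.5027·0.3904/nu
Solving for nu: nu = 0.5027·0.3904/1962.5 = 0.0001 m²/s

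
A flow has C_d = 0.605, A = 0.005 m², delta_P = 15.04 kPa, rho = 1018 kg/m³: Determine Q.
Formula: Q = C_d A \sqrt{\frac{2 \Delta P}{\rho}}
Q = 0.605·0.005·√(2·(15.04·1000)/1018)·1000 = 16.44 L/s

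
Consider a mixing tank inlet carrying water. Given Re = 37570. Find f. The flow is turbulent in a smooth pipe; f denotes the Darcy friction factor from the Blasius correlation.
Formula: f = \frac{0.316}{Re^{0.25}}
f = 0.316/37570^0.25 = 0.0227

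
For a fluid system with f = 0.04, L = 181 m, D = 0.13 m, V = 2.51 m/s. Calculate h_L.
Formula: h_L = f \frac{L}{D} \frac{V^2}{2g}
h_L = 0.04·(181/0.13)·2.51²/(2·9.81) = 17.88 m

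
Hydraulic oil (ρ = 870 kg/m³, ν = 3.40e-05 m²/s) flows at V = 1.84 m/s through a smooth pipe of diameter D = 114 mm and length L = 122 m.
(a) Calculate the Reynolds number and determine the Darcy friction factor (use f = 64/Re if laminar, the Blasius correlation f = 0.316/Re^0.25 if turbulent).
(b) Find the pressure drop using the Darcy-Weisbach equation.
(a) Re = V·D/ν = 1.84·0.114/3.40e-05 = 6169.4 → turbulent (Re > 4000); f = 0.316/Re^0.25 = 0.316/6169.4^0.25 = 0.035655
(b) Darcy-Weisbach: ΔP = f·(L/D)·½ρV²/1000 = 0.035655·(122/0.114)·½·870·1.84²/1000 = 56.2 kPa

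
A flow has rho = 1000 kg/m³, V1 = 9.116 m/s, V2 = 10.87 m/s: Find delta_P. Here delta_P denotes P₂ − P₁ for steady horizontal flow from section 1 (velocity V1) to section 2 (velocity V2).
Formula: \Delta P = \frac{1}{2} \rho (V_1^2 - V_2^2)
delta_P = 0.5·1000·(9.116² − 10.87²)/1000 = -17.53 kPa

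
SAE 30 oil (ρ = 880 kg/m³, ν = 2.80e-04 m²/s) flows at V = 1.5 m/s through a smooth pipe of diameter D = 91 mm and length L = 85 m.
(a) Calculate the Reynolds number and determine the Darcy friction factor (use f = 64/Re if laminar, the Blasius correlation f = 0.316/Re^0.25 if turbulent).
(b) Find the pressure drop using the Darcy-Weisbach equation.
(a) Re = V·D/ν = 1.5·0.091/2.80e-04 = 487.5 → laminar (Re < 2300); f = 64/Re = 64/487.5 = 0.13128
(b) Darcy-Weisbach: ΔP = f·(L/D)·½ρV²/1000 = 0.13128·(85/0.091)·½·880·1.5²/1000 = 121.4 kPa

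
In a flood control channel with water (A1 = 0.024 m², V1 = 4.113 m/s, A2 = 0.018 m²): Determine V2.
Formula: V_2 = \frac{A_1 V_1}{A_2}
V2 = 0.024·4.113/0.018 = 5.484 m/s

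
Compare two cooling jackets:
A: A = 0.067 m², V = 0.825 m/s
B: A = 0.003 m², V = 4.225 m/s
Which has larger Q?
Q(A) = 55.27 L/s, Q(B) = 12.67 L/s. Answer: A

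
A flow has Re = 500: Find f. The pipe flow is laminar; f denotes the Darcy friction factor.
Formula: f = \frac{64}{Re}
f = 64/500 = 0.128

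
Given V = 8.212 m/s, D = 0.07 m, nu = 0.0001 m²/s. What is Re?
Formula: Re = \frac{V D}{\nu}
Re = 8.212·0.07/0.0001 = 5748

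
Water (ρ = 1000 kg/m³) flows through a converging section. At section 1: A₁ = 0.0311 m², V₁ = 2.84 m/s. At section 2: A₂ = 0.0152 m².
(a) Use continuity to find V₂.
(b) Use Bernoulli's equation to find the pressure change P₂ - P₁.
(a) Continuity: A₁V₁=A₂V₂ -> V₂=A₁V₁/A₂=0.0311*2.84/0.0152=5.81 m/s
(b) Bernoulli: P₂-P₁=0.5*rho*(V₁^2-V₂^2)/1000=0.5*1000*(2.84^2-5.81^2)/1000=-12.85 kPa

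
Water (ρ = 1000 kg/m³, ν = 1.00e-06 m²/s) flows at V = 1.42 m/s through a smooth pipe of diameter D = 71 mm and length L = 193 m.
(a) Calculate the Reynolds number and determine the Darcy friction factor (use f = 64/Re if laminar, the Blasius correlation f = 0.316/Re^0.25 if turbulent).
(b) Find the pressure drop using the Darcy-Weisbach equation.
(a) Re = V·D/ν = 1.42·0.071/1.00e-06 = 100820 → turbulent (Re > 4000); f = 0.316/Re^0.25 = 0.316/100820^0.25 = 0.017734 (Blasius is strictly valid for Re ≲ 1e5; used here as the smooth-pipe estimate the problem specifies)
(b) Darcy-Weisbach: ΔP = f·(L/D)·½ρV²/1000 = 0.017734·(193/0.071)·½·1000·1.42²/1000 = 48.6 kPa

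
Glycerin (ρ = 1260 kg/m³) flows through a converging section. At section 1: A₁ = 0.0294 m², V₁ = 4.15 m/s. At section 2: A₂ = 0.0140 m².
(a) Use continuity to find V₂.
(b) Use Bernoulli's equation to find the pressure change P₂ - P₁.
(a) Continuity: A₁V₁=A₂V₂ -> V₂=A₁V₁/A₂=0.0294*4.15/0.0140=8.71 m/s
(b) Bernoulli: P₂-P₁=0.5*rho*(V₁^2-V₂^2)/1000=0.5*1260*(4.15^2-8.71^2)/1000=-36.94 kPa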